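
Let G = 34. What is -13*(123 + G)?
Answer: -2041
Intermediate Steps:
-13*(123 + G) = -13*(123 + 34) = -13*157 = -2041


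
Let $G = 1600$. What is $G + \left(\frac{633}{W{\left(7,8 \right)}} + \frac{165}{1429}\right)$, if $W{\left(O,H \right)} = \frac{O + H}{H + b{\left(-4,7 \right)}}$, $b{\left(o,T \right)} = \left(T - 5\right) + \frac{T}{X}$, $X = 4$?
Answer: $\frac{59902693}{28580} \approx 2096.0$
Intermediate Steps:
$b{\left(o,T \right)} = -5 + \frac{5 T}{4}$ ($b{\left(o,T \right)} = \left(T - 5\right) + \frac{T}{4} = \left(-5 + T\right) + T \frac{1}{4} = \left(-5 + T\right) + \frac{T}{4} = -5 + \frac{5 T}{4}$)
$W{\left(O,H \right)} = \frac{H + O}{\frac{15}{4} + H}$ ($W{\left(O,H \right)} = \frac{O + H}{H + \left(-5 + \frac{5}{4} \cdot 7\right)} = \frac{H + O}{H + \left(-5 + \frac{35}{4}\right)} = \frac{H + O}{H + \frac{15}{4}} = \frac{H + O}{\frac{15}{4} + H}$)
$G + \left(\frac{633}{W{\left(7,8 \right)}} + \frac{165}{1429}\right) = 1600 + \left(\frac{633}{4 \frac{1}{15 + 4 \cdot 8} \left(8 + 7\right)} + \frac{165}{1429}\right) = 1600 + \left(\frac{633}{4 \frac{1}{15 + 32} \cdot 15} + 165 \cdot \frac{1}{1429}\right) = 1600 + \left(\frac{633}{4 \cdot \frac{1}{47} \cdot 15} + \frac{165}{1429}\right) = 1600 + \left(\frac{633}{\frac{60}{47}} + \frac{165}{1429}\right) = 1600 + \left(633 \cdot \frac{47}{60} + \frac{165}{1429}\right) = 1600 + \left(\frac{9917}{20} + \frac{165}{1429}\right) = 1600 + \frac{14174693}{28580} = \frac{59902693}{28580}$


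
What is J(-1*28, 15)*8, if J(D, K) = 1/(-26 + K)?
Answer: -8/11 ≈ -0.72727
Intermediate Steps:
J(-1*28, 15)*8 = 8/(-26 + 15) = 8/(-11) = -1/11*8 = -8/11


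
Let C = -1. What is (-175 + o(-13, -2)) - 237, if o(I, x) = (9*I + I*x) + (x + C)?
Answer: -506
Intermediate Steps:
o(I, x) = -1 + x + 9*I + I*x (o(I, x) = (9*I + I*x) + (x - 1) = (9*I + I*x) + (-1 + x) = -1 + x + 9*I + I*x)
(-175 + o(-13, -2)) - 237 = (-175 + (-1 - 2 + 9*(-13) - 13*(-2))) - 237 = (-175 + (-1 - 2 - 117 + 26)) - 237 = (-175 - 94) - 237 = -269 - 237 = -506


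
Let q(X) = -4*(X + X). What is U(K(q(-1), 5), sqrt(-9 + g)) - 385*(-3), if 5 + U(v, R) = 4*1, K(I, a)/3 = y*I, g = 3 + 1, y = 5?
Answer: 1154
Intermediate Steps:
q(X) = -8*X
g = 4
K(I, a) = 15*I (K(I, a) = 3*(5*I) = 15*I)
U(v, R) = -1 (U(v, R) = -5 + 4*1 = -5 + 4 = -1)
U(K(q(-1), 5), sqrt(-9 + g)) - 385*(-3) = -1 - 385*(-3) = -1 + 1155 = 1154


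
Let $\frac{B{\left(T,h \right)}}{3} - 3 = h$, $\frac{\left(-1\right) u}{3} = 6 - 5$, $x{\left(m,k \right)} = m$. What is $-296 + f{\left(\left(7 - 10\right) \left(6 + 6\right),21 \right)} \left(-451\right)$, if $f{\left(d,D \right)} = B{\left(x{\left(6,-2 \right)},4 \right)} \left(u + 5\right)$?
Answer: $-19238$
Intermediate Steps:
$u = -3$ ($u = - 3 \left(6 - 5\right) = \left(-3\right) 1 = -3$)
$B{\left(T,h \right)} = 9 + 3 h$
$f{\left(d,D \right)} = 42$ ($f{\left(d,D \right)} = \left(9 + 3 \cdot 4\right) \left(-3 + 5\right) = \left(9 + 12\right) 2 = 21 \cdot 2 = 42$)
$-296 + f{\left(\left(7 - 10\right) \left(6 + 6\right),21 \right)} \left(-451\right) = -296 + 42 \left(-451\right) = -296 - 18942 = -19238$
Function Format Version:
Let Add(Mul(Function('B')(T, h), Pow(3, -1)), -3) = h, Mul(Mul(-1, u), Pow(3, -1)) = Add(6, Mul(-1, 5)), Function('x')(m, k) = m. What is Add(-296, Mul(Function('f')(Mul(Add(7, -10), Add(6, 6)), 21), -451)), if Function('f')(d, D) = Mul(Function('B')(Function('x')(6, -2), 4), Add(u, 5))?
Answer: -19238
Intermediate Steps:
u = -3 (u = Mul(-3, Add(6, Mul(-1, 5))) = Mul(-3, Add(6, -5)) = Mul(-3, 1) = -3)
Function('B')(T, h) = Add(9, Mul(3, h))
Function('f')(d, D) = 42 (Function('f')(d, D) = Mul(Add(9, Mul(3, 4)), Add(-3, 5)) = Mul(Add(9, 12), 2) = Mul(21, 2) = 42)
Add(-296, Mul(Function('f')(Mul(Add(7, -10), Add(6, 6)), 21), -451)) = Add(-296, Mul(42, -451)) = Add(-296, -18942) = -19238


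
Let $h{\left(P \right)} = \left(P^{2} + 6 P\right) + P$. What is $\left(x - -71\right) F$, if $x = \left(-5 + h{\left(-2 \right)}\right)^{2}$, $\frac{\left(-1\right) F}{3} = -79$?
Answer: $70152$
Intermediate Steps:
$h{\left(P \right)} = P^{2} + 7 P$
$F = 237$ ($F = \left(-3\right) \left(-79\right) = 237$)
$x = 225$ ($x = \left(-5 - 2 \left(7 - 2\right)\right)^{2} = \left(-5 - 10\right)^{2} = \left(-15\right)^{2} = 225$)
$\left(x - -71\right) F = \left(225 - -71\right) 237 = \left(225 + 71\right) 237 = 296 \cdot 237 = 70152$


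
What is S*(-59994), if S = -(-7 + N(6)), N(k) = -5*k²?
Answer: -11218878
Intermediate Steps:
S = 187 (S = -(-7 - 5*6²) = -(-7 - 5*36) = -(-7 - 180) = -1*(-187) = 187)
S*(-59994) = 187*(-59994) = -11218878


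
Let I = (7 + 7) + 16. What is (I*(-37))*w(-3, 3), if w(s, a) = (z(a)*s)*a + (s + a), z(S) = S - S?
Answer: 0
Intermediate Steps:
z(S) = 0
I = 30 (I = 14 + 16 = 30)
w(s, a) = a + s (w(s, a) = (0*s)*a + (s + a) = 0*a + (a + s) = 0 + (a + s) = a + s)
(I*(-37))*w(-3, 3) = (30*(-37))*(3 - 3) = -1110*0 = 0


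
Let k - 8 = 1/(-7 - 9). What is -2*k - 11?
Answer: -215/8 ≈ -26.875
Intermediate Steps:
k = 127/16 (k = 8 + 1/(-7 - 9) = 8 + 1/(-16) = 8 - 1/16 = 127/16 ≈ 7.9375)
-2*k - 11 = -2*127/16 - 11 = -127/8 - 11 = -215/8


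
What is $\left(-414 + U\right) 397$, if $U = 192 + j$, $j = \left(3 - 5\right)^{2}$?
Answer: $-86546$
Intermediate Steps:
$j = 4$ ($j = \left(-2\right)^{2} = 4$)
$U = 196$ ($U = 192 + 4 = 196$)
$\left(-414 + U\right) 397 = \left(-414 + 196\right) 397 = \left(-218\right) 397 = -86546$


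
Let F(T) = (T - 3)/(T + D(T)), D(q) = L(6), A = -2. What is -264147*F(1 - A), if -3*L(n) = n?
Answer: 0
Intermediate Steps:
L(n) = -n/3
D(q) = -2 (D(q) = -1/3*6 = -2)
F(T) = (-3 + T)/(-2 + T) (F(T) = (T - 3)/(T - 2) = (-3 + T)/(-2 + T))
-264147*F(1 - A) = -264147*(-3 + (1 - 1*(-2)))/(-2 + (1 - 1*(-2))) = -264147*(-3 + (1 + 2))/(-2 + (1 + 2)) = -264147*(-3 + 3)/(-2 + 3) = -264147*0/1 = -264147*0 = 0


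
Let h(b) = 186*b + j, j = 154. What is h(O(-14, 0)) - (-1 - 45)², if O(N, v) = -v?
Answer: -1962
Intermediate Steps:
h(b) = 154 + 186*b (h(b) = 186*b + 154 = 154 + 186*b)
h(O(-14, 0)) - (-1 - 45)² = (154 + 186*(-1*0)) - (-1 - 45)² = (154 + 186*0) - 1*(-46)² = (154 + 0) - 1*2116 = 154 - 2116 = -1962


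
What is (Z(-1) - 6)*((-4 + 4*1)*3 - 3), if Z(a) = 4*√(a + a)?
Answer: 18 - 12*I*√2 ≈ 18.0 - 16.971*I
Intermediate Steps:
Z(a) = 4*√2*√a (Z(a) = 4*√(2*a) = 4*(√2*√a) = 4*√2*√a)
(Z(-1) - 6)*((-4 + 4*1)*3 - 3) = (4*√2*√(-1) - 6)*((-4 + 4*1)*3 - 3) = (4*√2*I - 6)*((-4 + 4)*3 - 3) = (4*I*√2 - 6)*(0*3 - 3) = (-6 + 4*I*√2)*(0 - 3) = (-6 + 4*I*√2)*(-3) = 18 - 12*I*√2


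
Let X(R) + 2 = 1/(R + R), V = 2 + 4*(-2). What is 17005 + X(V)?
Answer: 204035/12 ≈ 17003.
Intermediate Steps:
V = -6 (V = 2 - 8 = -6)
X(R) = -2 + 1/(2*R) (X(R) = -2 + 1/(R + R) = -2 + 1/(2*R))
17005 + X(V) = 17005 + (-2 + (½)/(-6)) = 17005 + (-2 + (½)*(-⅙)) = 17005 + (-2 - 1/12) = 17005 - 25/12 = 204035/12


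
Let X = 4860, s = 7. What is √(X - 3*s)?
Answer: √4839 ≈ 69.563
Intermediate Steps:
√(X - 3*s) = √(4860 - 3*7) = √(4860 - 21) = √4839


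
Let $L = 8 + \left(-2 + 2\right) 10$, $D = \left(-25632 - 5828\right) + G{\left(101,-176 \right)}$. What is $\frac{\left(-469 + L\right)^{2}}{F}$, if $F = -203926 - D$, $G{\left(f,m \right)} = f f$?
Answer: $- \frac{212521}{182667} \approx -1.1634$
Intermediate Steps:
$G{\left(f,m \right)} = f^{2}$
$D = -21259$ ($D = \left(-25632 - 5828\right) + 101^{2} = -31460 + 10201 = -21259$)
$L = 8$ ($L = 8 + 0 \cdot 10 = 8 + 0 = 8$)
$F = -182667$ ($F = -203926 - -21259 = -203926 + 21259 = -182667$)
$\frac{\left(-469 + L\right)^{2}}{F} = \frac{\left(-469 + 8\right)^{2}}{-182667} = \left(-461\right)^{2} \left(- \frac{1}{182667}\right) = 212521 \left(- \frac{1}{182667}\right) = - \frac{212521}{182667}$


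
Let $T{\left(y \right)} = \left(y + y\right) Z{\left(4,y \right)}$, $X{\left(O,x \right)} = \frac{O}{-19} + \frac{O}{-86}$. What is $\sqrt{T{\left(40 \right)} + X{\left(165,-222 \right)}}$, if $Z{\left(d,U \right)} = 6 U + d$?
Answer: $\frac{\sqrt{52089232070}}{1634} \approx 139.68$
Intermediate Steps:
$X{\left(O,x \right)} = - \frac{105 O}{1634}$ ($X{\left(O,x \right)} = O \left(- \frac{1}{19}\right) + O \left(- \frac{1}{86}\right) = - \frac{O}{19} - \frac{O}{86} = - \frac{105 O}{1634}$)
$Z{\left(d,U \right)} = d + 6 U$
$T{\left(y \right)} = 2 y \left(4 + 6 y\right)$ ($T{\left(y \right)} = \left(y + y\right) \left(4 + 6 y\right) = 2 y \left(4 + 6 y\right)$)
$\sqrt{T{\left(40 \right)} + X{\left(165,-222 \right)}} = \sqrt{4 \cdot 40 \left(2 + 3 \cdot 40\right) - \frac{17325}{1634}} = \sqrt{4 \cdot 40 \left(2 + 120\right) - \frac{17325}{1634}} = \sqrt{4 \cdot 40 \cdot 122 - \frac{17325}{1634}} = \sqrt{19520 - \frac{17325}{1634}} = \sqrt{\frac{31878355}{1634}} = \frac{\sqrt{52089232070}}{1634}$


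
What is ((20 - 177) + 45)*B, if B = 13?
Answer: -1456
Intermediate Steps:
((20 - 177) + 45)*B = ((20 - 177) + 45)*13 = (-157 + 45)*13 = -112*13 = -1456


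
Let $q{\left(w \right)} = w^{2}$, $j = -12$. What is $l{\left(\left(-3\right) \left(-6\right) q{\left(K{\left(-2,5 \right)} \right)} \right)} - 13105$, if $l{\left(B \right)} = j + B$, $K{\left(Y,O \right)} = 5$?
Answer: $-12667$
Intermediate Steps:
$l{\left(B \right)} = -12 + B$
$l{\left(\left(-3\right) \left(-6\right) q{\left(K{\left(-2,5 \right)} \right)} \right)} - 13105 = \left(-12 + \left(-3\right) \left(-6\right) 5^{2}\right) - 13105 = \left(-12 + 18 \cdot 25\right) - 13105 = \left(-12 + 450\right) - 13105 = 438 - 13105 = -12667$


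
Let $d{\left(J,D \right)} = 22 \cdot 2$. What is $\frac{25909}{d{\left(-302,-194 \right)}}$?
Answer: $\frac{25909}{44} \approx 588.84$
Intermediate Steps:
$d{\left(J,D \right)} = 44$
$\frac{25909}{d{\left(-302,-194 \right)}} = \frac{25909}{44}$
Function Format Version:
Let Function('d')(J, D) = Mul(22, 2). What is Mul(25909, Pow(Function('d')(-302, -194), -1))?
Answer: Rational(25909, 44) ≈ 588.84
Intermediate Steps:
Function('d')(J, D) = 44
Mul(25909, Pow(Function('d')(-302, -194), -1)) = Mul(25909, Pow(44, -1)) = Mul(25909, Rational(1, 44)) = Rational(25909, 44)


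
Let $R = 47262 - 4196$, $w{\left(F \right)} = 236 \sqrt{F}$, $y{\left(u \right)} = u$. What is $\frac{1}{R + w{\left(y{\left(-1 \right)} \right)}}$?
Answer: $\frac{21533}{927368026} - \frac{59 i}{463684013} \approx 2.3219 \cdot 10^{-5} - 1.2724 \cdot 10^{-7} i$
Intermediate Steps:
$R = 43066$
$\frac{1}{R + w{\left(y{\left(-1 \right)} \right)}} = \frac{1}{43066 + 236 \sqrt{-1}} = \frac{1}{43066 + 236 i} = \frac{43066 - 236 i}{1854736052}$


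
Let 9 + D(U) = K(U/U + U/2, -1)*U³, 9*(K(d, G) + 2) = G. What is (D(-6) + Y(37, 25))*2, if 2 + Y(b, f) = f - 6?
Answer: 928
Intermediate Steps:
Y(b, f) = -8 + f (Y(b, f) = -2 + (f - 6) = -2 + (-6 + f) = -8 + f)
K(d, G) = -2 + G/9
D(U) = -9 - 19*U³/9 (D(U) = -9 + (-2 + (⅑)*(-1))*U³ = -9 + (-2 - ⅑)*U³ = -9 - 19*U³/9)
(D(-6) + Y(37, 25))*2 = ((-9 - 19/9*(-6)³) + (-8 + 25))*2 = ((-9 - 19/9*(-216)) + 17)*2 = ((-9 + 456) + 17)*2 = (447 + 17)*2 = 464*2 = 928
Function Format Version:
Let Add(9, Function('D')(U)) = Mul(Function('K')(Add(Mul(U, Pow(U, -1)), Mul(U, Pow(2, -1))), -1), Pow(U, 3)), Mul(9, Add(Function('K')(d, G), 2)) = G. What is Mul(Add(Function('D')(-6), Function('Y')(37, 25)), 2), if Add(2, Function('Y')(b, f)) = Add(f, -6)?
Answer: 928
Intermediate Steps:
Function('Y')(b, f) = Add(-8, f) (Function('Y')(b, f) = Add(-2, Add(f, -6)) = Add(-2, Add(-6, f)) = Add(-8, f))
Function('K')(d, G) = Add(-2, Mul(Rational(1, 9), G))
Function('D')(U) = Add(-9, Mul(Rational(-19, 9), Pow(U, 3))) (Function('D')(U) = Add(-9, Mul(Add(-2, Mul(Rational(1, 9), -1)), Pow(U, 3))) = Add(-9, Mul(Add(-2, Rational(-1, 9)), Pow(U, 3))) = Add(-9, Mul(Rational(-19, 9), Pow(U, 3))))
Mul(Add(Function('D')(-6), Function('Y')(37, 25)), 2) = Mul(Add(Add(-9, Mul(Rational(-19, 9), Pow(-6, 3))), Add(-8, 25)), 2) = Mul(Add(Add(-9, Mul(Rational(-19, 9), -216)), 17), 2) = Mul(Add(Add(-9, 456), 17), 2) = Mul(Add(447, 17), 2) = Mul(464, 2) = 928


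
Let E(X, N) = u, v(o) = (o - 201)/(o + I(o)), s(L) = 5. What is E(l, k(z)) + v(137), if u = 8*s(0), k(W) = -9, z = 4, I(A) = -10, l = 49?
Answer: 5016/127 ≈ 39.496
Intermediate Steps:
v(o) = (-201 + o)/(-10 + o) (v(o) = (o - 201)/(o - 10) = (-201 + o)/(-10 + o))
u = 40 (u = 8*5 = 40)
E(X, N) = 40
E(l, k(z)) + v(137) = 40 + (-201 + 137)/(-10 + 137) = 40 - 64/127 = 5016/127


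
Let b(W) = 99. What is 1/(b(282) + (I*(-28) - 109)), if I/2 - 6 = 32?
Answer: -1/2138 ≈ -0.00046773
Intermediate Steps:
I = 76 (I = 12 + 2*32 = 12 + 64 = 76)
1/(b(282) + (I*(-28) - 109)) = 1/(99 + (76*(-28) - 109)) = 1/(99 + (-2128 - 109)) = 1/(99 - 2237) = 1/(-2138) = -1/2138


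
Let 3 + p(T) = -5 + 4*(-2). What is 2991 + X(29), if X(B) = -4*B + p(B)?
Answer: 2859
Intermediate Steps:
p(T) = -16 (p(T) = -3 + (-5 + 4*(-2)) = -3 + (-5 - 8) = -3 - 13 = -16)
X(B) = -16 - 4*B (X(B) = -4*B - 16 = -16 - 4*B)
2991 + X(29) = 2991 + (-16 - 4*29) = 2991 + (-16 - 116) = 2991 - 132 = 2859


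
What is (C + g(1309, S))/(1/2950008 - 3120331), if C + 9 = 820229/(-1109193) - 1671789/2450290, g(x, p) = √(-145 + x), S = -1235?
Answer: 13926366406053313556/4169627101476458658578765 - 5900016*√291/9205001412647 ≈ -7.5940e-6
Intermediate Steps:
C = -28324736216417/2717844515970 (C = -9 + (820229/(-1109193) - 1671789/2450290) = -9 + (820229*(-1/1109193) - 1671789*1/2450290) = -9 + (-820229/1109193 - 1671789/2450290) = -9 - 3864135572687/2717844515970 = -28324736216417/2717844515970 ≈ -10.422)
(C + g(1309, S))/(1/2950008 - 3120331) = (-28324736216417/2717844515970 + √(-145 + 1309))/(1/2950008 - 3120331) = (-28324736216417/2717844515970 + √1164)/(1/2950008 - 3120331) = (-28324736216417/2717844515970 + 2*√291)/(-9205001412647/2950008) = (-28324736216417/2717844515970 + 2*√291)*(-2950008/9205001412647) = 13926366406053313556/4169627101476458658578765 - 5900016*√291/9205001412647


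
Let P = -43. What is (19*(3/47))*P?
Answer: -2451/47 ≈ -52.149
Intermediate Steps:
(19*(3/47))*P = (19*(3/47))*(-43) = (57/47)*(-43) = -2451/47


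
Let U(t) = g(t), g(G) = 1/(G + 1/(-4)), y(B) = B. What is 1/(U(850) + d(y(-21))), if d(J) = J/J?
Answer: 3399/3403 ≈ 0.99882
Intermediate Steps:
g(G) = 1/(-1/4 + G) (g(G) = 1/(G - 1/4) = 1/(-1/4 + G))
U(t) = 4/(-1 + 4*t)
d(J) = 1
1/(U(850) + d(y(-21))) = 1/(4/(-1 + 4*850) + 1) = 1/(4/(-1 + 3400) + 1) = 1/(4/3399 + 1) = 1/(3403/3399) = 3399/3403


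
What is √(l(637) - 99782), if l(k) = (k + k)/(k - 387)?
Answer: I*√62360565/25 ≈ 315.88*I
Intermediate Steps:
l(k) = 2*k/(-387 + k) (l(k) = (2*k)/(-387 + k) = 2*k/(-387 + k))
√(l(637) - 99782) = √(2*637/(-387 + 637) - 99782) = √(2*637/250 - 99782) = √(2*637*(1/250) - 99782) = √(637/125 - 99782) = √(-12472113/125) = I*√62360565/25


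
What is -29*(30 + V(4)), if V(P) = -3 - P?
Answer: -667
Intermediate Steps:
-29*(30 + V(4)) = -29*(30 + (-3 - 1*4)) = -29*(30 + (-3 - 4)) = -29*(30 - 7) = -29*23 = -667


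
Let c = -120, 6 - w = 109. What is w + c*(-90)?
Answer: 10697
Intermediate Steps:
w = -103 (w = 6 - 1*109 = 6 - 109 = -103)
w + c*(-90) = -103 - 120*(-90) = -103 + 10800 = 10697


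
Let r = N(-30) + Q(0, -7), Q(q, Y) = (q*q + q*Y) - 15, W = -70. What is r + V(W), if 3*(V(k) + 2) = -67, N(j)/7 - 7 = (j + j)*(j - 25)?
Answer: 69329/3 ≈ 23110.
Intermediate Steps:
N(j) = 49 + 14*j*(-25 + j) (N(j) = 49 + 7*((j + j)*(j - 25)) = 49 + 7*((2*j)*(-25 + j)) = 49 + 7*(2*j*(-25 + j)) = 49 + 14*j*(-25 + j))
Q(q, Y) = -15 + q² + Y*q (Q(q, Y) = (q² + Y*q) - 15 = -15 + q² + Y*q)
r = 23134 (r = (49 - 350*(-30) + 14*(-30)²) + (-15 + 0² - 7*0) = (49 + 10500 + 14*900) + (-15 + 0 + 0) = (49 + 10500 + 12600) - 15 = 23149 - 15 = 23134)
V(k) = -73/3 (V(k) = -2 + (⅓)*(-67) = -2 - 67/3 = -73/3)
r + V(W) = 23134 - 73/3 = 69329/3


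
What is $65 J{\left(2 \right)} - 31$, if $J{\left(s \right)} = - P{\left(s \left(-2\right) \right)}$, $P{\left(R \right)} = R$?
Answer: $229$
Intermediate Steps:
$J{\left(s \right)} = 2 s$ ($J{\left(s \right)} = - s \left(-2\right) = - \left(-2\right) s = 2 s$)
$65 J{\left(2 \right)} - 31 = 65 \cdot 2 \cdot 2 - 31 = 65 \cdot 4 - 31 = 260 - 31 = 229$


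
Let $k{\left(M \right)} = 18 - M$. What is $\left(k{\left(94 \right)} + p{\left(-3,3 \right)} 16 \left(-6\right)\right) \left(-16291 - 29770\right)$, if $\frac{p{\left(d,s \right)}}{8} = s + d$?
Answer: $3500636$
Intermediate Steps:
$p{\left(d,s \right)} = 8 d + 8 s$ ($p{\left(d,s \right)} = 8 \left(s + d\right) = 8 \left(d + s\right) = 8 d + 8 s$)
$\left(k{\left(94 \right)} + p{\left(-3,3 \right)} 16 \left(-6\right)\right) \left(-16291 - 29770\right) = \left(\left(18 - 94\right) + \left(8 \left(-3\right) + 8 \cdot 3\right) 16 \left(-6\right)\right) \left(-16291 - 29770\right) = \left(\left(18 - 94\right) + \left(-24 + 24\right) 16 \left(-6\right)\right) \left(-46061\right) = \left(-76 + 0 \cdot 16 \left(-6\right)\right) \left(-46061\right) = \left(-76 + 0 \left(-6\right)\right) \left(-46061\right) = \left(-76 + 0\right) \left(-46061\right) = \left(-76\right) \left(-46061\right) = 3500636$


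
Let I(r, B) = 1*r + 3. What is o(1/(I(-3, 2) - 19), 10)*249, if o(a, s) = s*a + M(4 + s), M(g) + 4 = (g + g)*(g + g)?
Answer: 3687690/19 ≈ 1.9409e+5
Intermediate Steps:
I(r, B) = 3 + r (I(r, B) = r + 3 = 3 + r)
M(g) = -4 + 4*g² (M(g) = -4 + (g + g)*(g + g) = -4 + (2*g)*(2*g) = -4 + 4*g²)
o(a, s) = -4 + 4*(4 + s)² + a*s (o(a, s) = s*a + (-4 + 4*(4 + s)²) = a*s + (-4 + 4*(4 + s)²) = -4 + 4*(4 + s)² + a*s)
o(1/(I(-3, 2) - 19), 10)*249 = (-4 + 4*(4 + 10)² + 10/((3 - 3) - 19))*249 = (-4 + 4*14² + 10/(0 - 19))*249 = (-4 + 4*196 + 10/(-19))*249 = (-4 + 784 - 1/19*10)*249 = (-4 + 784 - 10/19)*249 = (14810/19)*249 = 3687690/19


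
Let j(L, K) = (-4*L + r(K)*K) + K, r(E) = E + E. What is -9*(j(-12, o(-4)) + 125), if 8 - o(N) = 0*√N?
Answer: -2781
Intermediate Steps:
r(E) = 2*E
o(N) = 8 (o(N) = 8 - 0*√N = 8 - 1*0 = 8 + 0 = 8)
j(L, K) = K - 4*L + 2*K² (j(L, K) = (-4*L + (2*K)*K) + K = (-4*L + 2*K²) + K = K - 4*L + 2*K²)
-9*(j(-12, o(-4)) + 125) = -9*((8 - 4*(-12) + 2*8²) + 125) = -9*((8 + 48 + 2*64) + 125) = -9*((8 + 48 + 128) + 125) = -9*(184 + 125) = -9*309 = -2781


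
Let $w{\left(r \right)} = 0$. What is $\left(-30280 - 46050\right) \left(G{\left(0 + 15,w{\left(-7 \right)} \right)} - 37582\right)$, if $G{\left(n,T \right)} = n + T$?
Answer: $2867489110$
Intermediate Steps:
$G{\left(n,T \right)} = T + n$
$\left(-30280 - 46050\right) \left(G{\left(0 + 15,w{\left(-7 \right)} \right)} - 37582\right) = \left(-30280 - 46050\right) \left(\left(0 + \left(0 + 15\right)\right) - 37582\right) = - 76330 \left(\left(0 + 15\right) - 37582\right) = - 76330 \left(15 - 37582\right) = \left(-76330\right) \left(-37567\right) = 2867489110$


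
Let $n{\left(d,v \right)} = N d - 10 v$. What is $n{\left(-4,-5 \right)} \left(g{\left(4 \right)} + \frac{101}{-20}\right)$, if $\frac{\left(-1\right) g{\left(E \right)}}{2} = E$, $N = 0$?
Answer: $- \frac{1305}{2} \approx -652.5$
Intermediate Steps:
$g{\left(E \right)} = - 2 E$
$n{\left(d,v \right)} = - 10 v$ ($n{\left(d,v \right)} = 0 d - 10 v = 0 - 10 v = - 10 v$)
$n{\left(-4,-5 \right)} \left(g{\left(4 \right)} + \frac{101}{-20}\right) = \left(-10\right) \left(-5\right) \left(\left(-2\right) 4 + \frac{101}{-20}\right) = 50 \left(-8 + 101 \left(- \frac{1}{20}\right)\right) = 50 \left(-8 - \frac{101}{20}\right) = 50 \left(- \frac{261}{20}\right) = - \frac{1305}{2}$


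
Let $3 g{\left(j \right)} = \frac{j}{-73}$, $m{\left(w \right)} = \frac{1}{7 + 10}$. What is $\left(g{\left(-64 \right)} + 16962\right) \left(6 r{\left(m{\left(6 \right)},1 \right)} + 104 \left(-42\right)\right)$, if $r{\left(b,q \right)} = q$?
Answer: $- \frac{5401234868}{73} \approx -7.399 \cdot 10^{7}$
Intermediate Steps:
$m{\left(w \right)} = \frac{1}{17}$
$g{\left(j \right)} = - \frac{j}{219}$ ($g{\left(j \right)} = \frac{j \frac{1}{-73}}{3} = \frac{j \left(- \frac{1}{73}\right)}{3} = \frac{\left(- \frac{1}{73}\right) j}{3} = - \frac{j}{219}$)
$\left(g{\left(-64 \right)} + 16962\right) \left(6 r{\left(m{\left(6 \right)},1 \right)} + 104 \left(-42\right)\right) = \left(\left(- \frac{1}{219}\right) \left(-64\right) + 16962\right) \left(6 \cdot 1 + 104 \left(-42\right)\right) = \left(\frac{64}{219} + 16962\right) \left(6 - 4368\right) = \frac{3714742}{219} \left(-4362\right) = - \frac{5401234868}{73}$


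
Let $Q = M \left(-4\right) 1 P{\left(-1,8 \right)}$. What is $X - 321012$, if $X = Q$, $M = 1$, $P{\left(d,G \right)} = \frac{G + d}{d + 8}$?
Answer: $-321016$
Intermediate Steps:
$P{\left(d,G \right)} = \frac{G + d}{8 + d}$
$Q = -4$ ($Q = 1 \left(-4\right) 1 \frac{8 - 1}{8 - 1} = \left(-4\right) 1 \cdot \frac{1}{7} \cdot 7 = - 4 \cdot \frac{1}{7} \cdot 7 = \left(-4\right) 1 = -4$)
$X = -4$
$X - 321012 = -4 - 321012 = -321016$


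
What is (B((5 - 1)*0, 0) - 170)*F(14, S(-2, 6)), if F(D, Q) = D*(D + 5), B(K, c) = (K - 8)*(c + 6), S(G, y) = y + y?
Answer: -57988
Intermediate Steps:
S(G, y) = 2*y
B(K, c) = (-8 + K)*(6 + c)
F(D, Q) = D*(5 + D)
(B((5 - 1)*0, 0) - 170)*F(14, S(-2, 6)) = ((-48 - 8*0 + 6*((5 - 1)*0) + ((5 - 1)*0)*0) - 170)*(14*(5 + 14)) = ((-48 + 0 + 6*(4*0) + (4*0)*0) - 170)*(14*19) = ((-48 + 0 + 6*0 + 0*0) - 170)*266 = ((-48 + 0 + 0 + 0) - 170)*266 = (-48 - 170)*266 = -218*266 = -57988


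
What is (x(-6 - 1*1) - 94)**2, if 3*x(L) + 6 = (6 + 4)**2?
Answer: 35344/9 ≈ 3927.1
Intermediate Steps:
x(L) = 94/3 (x(L) = -2 + (6 + 4)**2/3 = -2 + (1/3)*10**2 = -2 + (1/3)*100 = -2 + 100/3 = 94/3)
(x(-6 - 1*1) - 94)**2 = (94/3 - 94)**2 = (-188/3)**2 = 35344/9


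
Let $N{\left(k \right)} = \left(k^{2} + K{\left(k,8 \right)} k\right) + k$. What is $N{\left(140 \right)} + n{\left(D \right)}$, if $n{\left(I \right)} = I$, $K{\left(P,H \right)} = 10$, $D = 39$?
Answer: $21179$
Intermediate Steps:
$N{\left(k \right)} = k^{2} + 11 k$ ($N{\left(k \right)} = \left(k^{2} + 10 k\right) + k = k^{2} + 11 k$)
$N{\left(140 \right)} + n{\left(D \right)} = 140 \left(11 + 140\right) + 39 = 140 \cdot 151 + 39 = 21140 + 39 = 21179$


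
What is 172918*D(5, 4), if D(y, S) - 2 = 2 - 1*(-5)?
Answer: 1556262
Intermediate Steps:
D(y, S) = 9 (D(y, S) = 2 + (2 - 1*(-5)) = 2 + (2 + 5) = 2 + 7 = 9)
172918*D(5, 4) = 172918*9 = 1556262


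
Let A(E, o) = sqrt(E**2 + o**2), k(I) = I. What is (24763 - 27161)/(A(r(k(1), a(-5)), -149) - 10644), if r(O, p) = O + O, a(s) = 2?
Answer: 25524312/113272531 + 2398*sqrt(22205)/113272531 ≈ 0.22849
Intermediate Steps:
r(O, p) = 2*O
(24763 - 27161)/(A(r(k(1), a(-5)), -149) - 10644) = (24763 - 27161)/(sqrt((2*1)**2 + (-149)**2) - 10644) = -2398/(sqrt(2**2 + 22201) - 10644) = -2398/(sqrt(4 + 22201) - 10644) = -2398/(sqrt(22205) - 10644) = -2398/(-10644 + sqrt(22205))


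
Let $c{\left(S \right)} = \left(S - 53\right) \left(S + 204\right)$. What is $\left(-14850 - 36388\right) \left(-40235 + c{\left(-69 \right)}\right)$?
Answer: $2905450790$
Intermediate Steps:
$c{\left(S \right)} = \left(-53 + S\right) \left(204 + S\right)$
$\left(-14850 - 36388\right) \left(-40235 + c{\left(-69 \right)}\right) = \left(-14850 - 36388\right) \left(-40235 + \left(-10812 + \left(-69\right)^{2} + 151 \left(-69\right)\right)\right) = - 51238 \left(-40235 - 16470\right) = \left(-51238\right) \left(-56705\right) = 2905450790$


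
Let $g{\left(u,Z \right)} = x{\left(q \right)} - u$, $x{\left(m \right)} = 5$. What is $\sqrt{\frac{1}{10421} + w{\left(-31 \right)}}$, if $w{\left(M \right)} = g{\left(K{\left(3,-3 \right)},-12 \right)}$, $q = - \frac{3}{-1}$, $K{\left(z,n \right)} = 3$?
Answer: $\frac{\sqrt{217204903}}{10421} \approx 1.4142$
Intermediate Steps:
$q = 3$ ($q = \left(-3\right) \left(-1\right) = 3$)
$g{\left(u,Z \right)} = 5 - u$
$w{\left(M \right)} = 2$ ($w{\left(M \right)} = 5 - 3 = 2$)
$\sqrt{\frac{1}{10421} + w{\left(-31 \right)}} = \sqrt{\frac{1}{10421} + 2} = \sqrt{\frac{20843}{10421}} = \frac{\sqrt{217204903}}{10421}$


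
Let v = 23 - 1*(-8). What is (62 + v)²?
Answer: 8649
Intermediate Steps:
v = 31 (v = 23 + 8 = 31)
(62 + v)² = (62 + 31)² = 93² = 8649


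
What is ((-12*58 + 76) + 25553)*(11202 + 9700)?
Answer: 521149566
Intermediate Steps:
((-12*58 + 76) + 25553)*(11202 + 9700) = ((-696 + 76) + 25553)*20902 = (-620 + 25553)*20902 = 24933*20902 = 521149566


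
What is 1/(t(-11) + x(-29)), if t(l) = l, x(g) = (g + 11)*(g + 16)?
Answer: 1/223 ≈ 0.0044843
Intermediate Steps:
x(g) = (11 + g)*(16 + g)
1/(t(-11) + x(-29)) = 1/(-11 + (176 + (-29)² + 27*(-29))) = 1/(-11 + (176 + 841 - 783)) = 1/(-11 + 234) = 1/223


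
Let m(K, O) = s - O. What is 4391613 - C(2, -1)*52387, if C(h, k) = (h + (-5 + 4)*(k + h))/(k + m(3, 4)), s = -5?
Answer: 43968517/10 ≈ 4.3968e+6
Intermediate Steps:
m(K, O) = -5 - O
C(h, k) = -k/(-9 + k) (C(h, k) = (h + (-5 + 4)*(k + h))/(k + (-5 - 1*4)) = (h - (h + k))/(k + (-5 - 4)) = (h + (-h - k))/(k - 9) = (-k)/(-9 + k) = -k/(-9 + k))
4391613 - C(2, -1)*52387 = 4391613 - (-1*(-1)/(-9 - 1))*52387 = 4391613 - (-1*(-1)/(-10))*52387 = 4391613 - (-1*(-1)*(-⅒))*52387 = 4391613 - (-1)*52387/10 = 4391613 - 1*(-52387/10) = 4391613 + 52387/10 = 43968517/10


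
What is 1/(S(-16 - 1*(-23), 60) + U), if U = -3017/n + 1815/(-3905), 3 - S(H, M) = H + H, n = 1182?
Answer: -83922/1176355 ≈ -0.071341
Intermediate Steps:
S(H, M) = 3 - 2*H (S(H, M) = 3 - (H + H) = 3 - 2*H)
U = -253213/83922 (U = -3017/1182 + 1815/(-3905) = -3017*1/1182 + 1815*(-1/3905) = -3017/1182 - 33/71 = -253213/83922 ≈ -3.0172)
1/(S(-16 - 1*(-23), 60) + U) = 1/((3 - 2*(-16 - 1*(-23))) - 253213/83922) = 1/((3 - 2*(-16 + 23)) - 253213/83922) = 1/((3 - 2*7) - 253213/83922) = 1/((3 - 14) - 253213/83922) = 1/(-11 - 253213/83922) = 1/(-1176355/83922) = -83922/1176355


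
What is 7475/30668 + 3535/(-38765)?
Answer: 36271399/237769004 ≈ 0.15255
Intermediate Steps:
7475/30668 + 3535/(-38765) = 7475*(1/30668) + 3535*(-1/38765) = 7475/30668 - 707/7753 = 36271399/237769004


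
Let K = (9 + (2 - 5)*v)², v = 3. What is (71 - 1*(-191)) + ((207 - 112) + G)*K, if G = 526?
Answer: 262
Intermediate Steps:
K = 0 (K = (9 + (2 - 5)*3)² = (9 - 3*3)² = (9 - 9)² = 0² = 0)
(71 - 1*(-191)) + ((207 - 112) + G)*K = (71 - 1*(-191)) + ((207 - 112) + 526)*0 = (71 + 191) + (95 + 526)*0 = 262 + 621*0 = 262 + 0 = 262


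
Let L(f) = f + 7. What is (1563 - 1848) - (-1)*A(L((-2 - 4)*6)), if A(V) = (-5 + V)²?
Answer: 871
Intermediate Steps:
L(f) = 7 + f
(1563 - 1848) - (-1)*A(L((-2 - 4)*6)) = (1563 - 1848) - (-1)*(-5 + (7 + (-2 - 4)*6))² = -285 - (-1)*(-5 + (7 - 6*6))² = -285 - (-1)*(-5 + (7 - 36))² = -285 - (-1)*(-5 - 29)² = -285 - (-1)*(-34)² = -285 - (-1)*1156 = -285 - 1*(-1156) = -285 + 1156 = 871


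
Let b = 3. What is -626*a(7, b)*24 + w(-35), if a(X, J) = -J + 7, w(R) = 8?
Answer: -60088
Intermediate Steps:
a(X, J) = 7 - J
-626*a(7, b)*24 + w(-35) = -626*(7 - 1*3)*24 + 8 = -626*(7 - 3)*24 + 8 = -2504*24 + 8 = -626*96 + 8 = -60096 + 8 = -60088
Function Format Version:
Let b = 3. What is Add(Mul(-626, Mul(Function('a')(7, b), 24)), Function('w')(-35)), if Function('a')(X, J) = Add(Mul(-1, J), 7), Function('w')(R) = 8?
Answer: -60088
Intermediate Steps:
Function('a')(X, J) = Add(7, Mul(-1, J))
Add(Mul(-626, Mul(Function('a')(7, b), 24)), Function('w')(-35)) = Add(Mul(-626, Mul(Add(7, Mul(-1, 3)), 24)), 8) = Add(Mul(-626, Mul(Add(7, -3), 24)), 8) = Add(Mul(-626, Mul(4, 24)), 8) = Add(Mul(-626, 96), 8) = Add(-60096, 8) = -60088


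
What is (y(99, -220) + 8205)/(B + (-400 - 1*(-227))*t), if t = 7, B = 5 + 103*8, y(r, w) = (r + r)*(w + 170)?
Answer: 1695/382 ≈ 4.4372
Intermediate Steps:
y(r, w) = 2*r*(170 + w) (y(r, w) = (2*r)*(170 + w) = 2*r*(170 + w))
B = 829 (B = 5 + 824 = 829)
(y(99, -220) + 8205)/(B + (-400 - 1*(-227))*t) = (2*99*(170 - 220) + 8205)/(829 + (-400 - 1*(-227))*7) = (2*99*(-50) + 8205)/(829 + (-400 + 227)*7) = (-9900 + 8205)/(829 - 173*7) = -1695/(829 - 1211) = -1695/(-382) = -1695*(-1/382) = 1695/382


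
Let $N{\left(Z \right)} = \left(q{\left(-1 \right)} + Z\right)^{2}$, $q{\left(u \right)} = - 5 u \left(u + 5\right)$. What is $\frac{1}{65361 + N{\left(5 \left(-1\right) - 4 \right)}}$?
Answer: $\frac{1}{65482} \approx 1.5271 \cdot 10^{-5}$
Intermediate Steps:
$q{\left(u \right)} = - 5 u \left(5 + u\right)$
$N{\left(Z \right)} = \left(20 + Z\right)^{2}$ ($N{\left(Z \right)} = \left(\left(-5\right) \left(-1\right) \left(5 - 1\right) + Z\right)^{2} = \left(\left(-5\right) \left(-1\right) 4 + Z\right)^{2} = \left(20 + Z\right)^{2}$)
$\frac{1}{65361 + N{\left(5 \left(-1\right) - 4 \right)}} = \frac{1}{65361 + \left(20 + \left(5 \left(-1\right) - 4\right)\right)^{2}} = \frac{1}{65361 + \left(20 - 9\right)^{2}} = \frac{1}{65361 + 11^{2}} = \frac{1}{65361 + 121} = \frac{1}{65482}$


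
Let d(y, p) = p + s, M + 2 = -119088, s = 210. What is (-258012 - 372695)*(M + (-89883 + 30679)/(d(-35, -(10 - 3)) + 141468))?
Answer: 10641073176845958/141671 ≈ 7.5111e+10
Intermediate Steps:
M = -119090 (M = -2 - 119088 = -119090)
d(y, p) = 210 + p (d(y, p) = p + 210 = 210 + p)
(-258012 - 372695)*(M + (-89883 + 30679)/(d(-35, -(10 - 3)) + 141468)) = (-258012 - 372695)*(-119090 + (-89883 + 30679)/((210 - (10 - 3)) + 141468)) = -630707*(-119090 - 59204/((210 - 1*7) + 141468)) = -630707*(-119090 - 59204/((210 - 7) + 141468)) = -630707*(-119090 - 59204/(203 + 141468)) = -630707*(-119090 - 59204/141671) = -630707*(-16871658594/141671) = 10641073176845958/141671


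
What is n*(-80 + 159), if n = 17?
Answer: 1343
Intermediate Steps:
n*(-80 + 159) = 17*(-80 + 159) = 17*79 = 1343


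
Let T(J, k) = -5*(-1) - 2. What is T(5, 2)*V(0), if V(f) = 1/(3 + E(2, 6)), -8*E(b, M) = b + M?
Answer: 3/2 ≈ 1.5000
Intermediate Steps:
E(b, M) = -M/8 - b/8 (E(b, M) = -(b + M)/8 = -(M + b)/8 = -M/8 - b/8)
V(f) = ½ (V(f) = 1/(3 + (-⅛*6 - ⅛*2)) = 1/(3 + (-¾ - ¼)) = 1/(3 - 1) = 1/2 = ½)
T(J, k) = 3 (T(J, k) = 5 - 2 = 3)
T(5, 2)*V(0) = 3*(½) = 3/2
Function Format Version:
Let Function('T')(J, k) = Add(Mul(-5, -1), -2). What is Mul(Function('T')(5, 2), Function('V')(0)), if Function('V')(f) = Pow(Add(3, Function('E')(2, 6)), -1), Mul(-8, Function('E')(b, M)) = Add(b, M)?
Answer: Rational(3, 2) ≈ 1.5000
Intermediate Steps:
Function('E')(b, M) = Add(Mul(Rational(-1, 8), M), Mul(Rational(-1, 8), b)) (Function('E')(b, M) = Mul(Rational(-1, 8), Add(b, M)) = Mul(Rational(-1, 8), Add(M, b)) = Add(Mul(Rational(-1, 8), M), Mul(Rational(-1, 8), b)))
Function('V')(f) = Rational(1, 2) (Function('V')(f) = Pow(Add(3, Add(Mul(Rational(-1, 8), 6), Mul(Rational(-1, 8), 2))), -1) = Pow(Add(3, Add(Rational(-3, 4), Rational(-1, 4))), -1) = Pow(Add(3, -1), -1) = Pow(2, -1) = Rational(1, 2))
Function('T')(J, k) = 3 (Function('T')(J, k) = Add(5, -2) = 3)
Mul(Function('T')(5, 2), Function('V')(0)) = Mul(3, Rational(1, 2)) = Rational(3, 2)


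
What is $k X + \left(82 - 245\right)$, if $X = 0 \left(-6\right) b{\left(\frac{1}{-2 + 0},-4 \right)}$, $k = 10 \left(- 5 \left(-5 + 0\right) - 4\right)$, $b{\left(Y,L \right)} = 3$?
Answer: $-163$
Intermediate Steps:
$k = 210$ ($k = 10 \left(\left(-5\right) \left(-5\right) - 4\right) = 10 \left(25 - 4\right) = 10 \cdot 21 = 210$)
$X = 0$ ($X = 0 \left(-6\right) 3 = 0 \cdot 3 = 0$)
$k X + \left(82 - 245\right) = 210 \cdot 0 + \left(82 - 245\right) = 0 + \left(82 - 245\right) = 0 - 163 = -163$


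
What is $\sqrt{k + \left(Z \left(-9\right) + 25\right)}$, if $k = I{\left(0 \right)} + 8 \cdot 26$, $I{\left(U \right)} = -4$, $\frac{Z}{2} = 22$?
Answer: $i \sqrt{167} \approx 12.923 i$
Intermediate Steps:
$Z = 44$ ($Z = 2 \cdot 22 = 44$)
$k = 204$ ($k = -4 + 8 \cdot 26 = -4 + 208 = 204$)
$\sqrt{k + \left(Z \left(-9\right) + 25\right)} = \sqrt{204 + \left(44 \left(-9\right) + 25\right)} = \sqrt{204 + \left(-396 + 25\right)} = \sqrt{204 - 371} = \sqrt{-167} = i \sqrt{167}$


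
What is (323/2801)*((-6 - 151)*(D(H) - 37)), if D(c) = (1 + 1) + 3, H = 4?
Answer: 1622752/2801 ≈ 579.35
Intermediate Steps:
D(c) = 5 (D(c) = 2 + 3 = 5)
(323/2801)*((-6 - 151)*(D(H) - 37)) = (323/2801)*((-6 - 151)*(5 - 37)) = (323*(1/2801))*(-157*(-32)) = (323/2801)*5024 = 1622752/2801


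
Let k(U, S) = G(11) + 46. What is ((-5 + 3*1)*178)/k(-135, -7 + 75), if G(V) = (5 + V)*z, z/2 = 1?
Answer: -178/39 ≈ -4.5641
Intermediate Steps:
z = 2 (z = 2*1 = 2)
G(V) = 10 + 2*V (G(V) = (5 + V)*2 = 10 + 2*V)
k(U, S) = 78 (k(U, S) = (10 + 2*11) + 46 = (10 + 22) + 46 = 32 + 46 = 78)
((-5 + 3*1)*178)/k(-135, -7 + 75) = ((-5 + 3*1)*178)/78 = ((-5 + 3)*178)*(1/78) = -2*178*(1/78) = -356*1/78 = -178/39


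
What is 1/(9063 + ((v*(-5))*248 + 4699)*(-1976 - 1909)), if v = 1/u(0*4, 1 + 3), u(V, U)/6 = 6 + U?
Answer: -1/18166262 ≈ -5.5047e-8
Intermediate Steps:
u(V, U) = 36 + 6*U (u(V, U) = 6*(6 + U) = 36 + 6*U)
v = 1/60 (v = 1/(36 + 6*(1 + 3)) = 1/(36 + 6*4) = 1/(36 + 24) = 1/60 ≈ 0.016667)
1/(9063 + ((v*(-5))*248 + 4699)*(-1976 - 1909)) = 1/(9063 + (((1/60)*(-5))*248 + 4699)*(-1976 - 1909)) = 1/(9063 + (-1/12*248 + 4699)*(-3885)) = 1/(9063 + (-62/3 + 4699)*(-3885)) = 1/(9063 + (14035/3)*(-3885)) = 1/(9063 - 18175325) = 1/(-18166262) = -1/18166262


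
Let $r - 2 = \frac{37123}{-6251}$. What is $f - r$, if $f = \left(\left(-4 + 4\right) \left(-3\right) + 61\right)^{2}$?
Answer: $\frac{23284592}{6251} \approx 3724.9$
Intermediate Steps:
$r = - \frac{24621}{6251}$ ($r = 2 + \frac{37123}{-6251} = 2 + 37123 \left(- \frac{1}{6251}\right) = 2 - \frac{37123}{6251} = - \frac{24621}{6251} \approx -3.9387$)
$f = 3721$ ($f = \left(0 \left(-3\right) + 61\right)^{2} = \left(0 + 61\right)^{2} = 61^{2} = 3721$)
$f - r = 3721 - - \frac{24621}{6251} = 3721 + \frac{24621}{6251} = \frac{23284592}{6251}$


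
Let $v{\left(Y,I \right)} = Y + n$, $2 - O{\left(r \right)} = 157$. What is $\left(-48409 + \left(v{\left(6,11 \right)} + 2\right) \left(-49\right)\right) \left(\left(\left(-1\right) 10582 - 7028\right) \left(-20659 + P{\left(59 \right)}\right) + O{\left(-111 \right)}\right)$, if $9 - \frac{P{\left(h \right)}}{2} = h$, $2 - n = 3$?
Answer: $-17822065587920$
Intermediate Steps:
$n = -1$ ($n = 2 - 3 = -1$)
$O{\left(r \right)} = -155$ ($O{\left(r \right)} = 2 - 157 = -155$)
$v{\left(Y,I \right)} = -1 + Y$ ($v{\left(Y,I \right)} = Y - 1 = -1 + Y$)
$P{\left(h \right)} = 18 - 2 h$
$\left(-48409 + \left(v{\left(6,11 \right)} + 2\right) \left(-49\right)\right) \left(\left(\left(-1\right) 10582 - 7028\right) \left(-20659 + P{\left(59 \right)}\right) + O{\left(-111 \right)}\right) = \left(-48409 + \left(\left(-1 + 6\right) + 2\right) \left(-49\right)\right) \left(\left(\left(-1\right) 10582 - 7028\right) \left(-20659 + \left(18 - 118\right)\right) - 155\right) = \left(-48409 + \left(5 + 2\right) \left(-49\right)\right) \left(\left(-10582 - 7028\right) \left(-20659 + \left(18 - 118\right)\right) - 155\right) = \left(-48409 + 7 \left(-49\right)\right) \left(- 17610 \left(-20659 - 100\right) - 155\right) = \left(-48409 - 343\right) \left(\left(-17610\right) \left(-20759\right) - 155\right) = - 48752 \left(365565990 - 155\right) = \left(-48752\right) 365565835 = -17822065587920$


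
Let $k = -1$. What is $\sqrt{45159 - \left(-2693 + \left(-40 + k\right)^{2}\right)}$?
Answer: $\sqrt{46171} \approx 214.87$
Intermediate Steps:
$\sqrt{45159 - \left(-2693 + \left(-40 + k\right)^{2}\right)} = \sqrt{45159 + \left(2693 - \left(-40 - 1\right)^{2}\right)} = \sqrt{45159 + \left(2693 - \left(-41\right)^{2}\right)} = \sqrt{45159 + \left(2693 - 1681\right)} = \sqrt{45159 + 1012} = \sqrt{46171}$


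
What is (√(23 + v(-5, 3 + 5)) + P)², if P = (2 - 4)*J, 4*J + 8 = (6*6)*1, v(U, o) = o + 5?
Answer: 64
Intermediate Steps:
v(U, o) = 5 + o
J = 7 (J = -2 + ((6*6)*1)/4 = -2 + (36*1)/4 = -2 + (¼)*36 = -2 + 9 = 7)
P = -14 (P = (2 - 4)*7 = -2*7 = -14)
(√(23 + v(-5, 3 + 5)) + P)² = (√(23 + (5 + (3 + 5))) - 14)² = (√(23 + (5 + 8)) - 14)² = (√(23 + 13) - 14)² = (√36 - 14)² = (6 - 14)² = (-8)² = 64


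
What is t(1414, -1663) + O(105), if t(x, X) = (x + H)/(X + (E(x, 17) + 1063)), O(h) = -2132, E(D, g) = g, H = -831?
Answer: -2133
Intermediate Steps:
t(x, X) = (-831 + x)/(1080 + X) (t(x, X) = (x - 831)/(X + (17 + 1063)) = (-831 + x)/(X + 1080) = (-831 + x)/(1080 + X))
t(1414, -1663) + O(105) = (-831 + 1414)/(1080 - 1663) - 2132 = 583/(-583) - 2132 = -1/583*583 - 2132 = -1 - 2132 = -2133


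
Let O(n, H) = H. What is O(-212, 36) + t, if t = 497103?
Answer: 497139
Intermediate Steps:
O(-212, 36) + t = 36 + 497103 = 497139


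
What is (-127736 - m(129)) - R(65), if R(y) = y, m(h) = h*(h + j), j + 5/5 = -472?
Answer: -83425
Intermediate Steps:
j = -473 (j = -1 - 472 = -473)
m(h) = h*(-473 + h) (m(h) = h*(h - 473) = h*(-473 + h))
(-127736 - m(129)) - R(65) = (-127736 - 129*(-473 + 129)) - 1*65 = (-127736 - 129*(-344)) - 65 = (-127736 - 1*(-44376)) - 65 = (-127736 + 44376) - 65 = -83360 - 65 = -83425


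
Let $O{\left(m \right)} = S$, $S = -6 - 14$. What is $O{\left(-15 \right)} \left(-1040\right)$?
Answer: $20800$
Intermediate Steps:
$S = -20$ ($S = -6 - 14 = -20$)
$O{\left(m \right)} = -20$
$O{\left(-15 \right)} \left(-1040\right) = \left(-20\right) \left(-1040\right) = 20800$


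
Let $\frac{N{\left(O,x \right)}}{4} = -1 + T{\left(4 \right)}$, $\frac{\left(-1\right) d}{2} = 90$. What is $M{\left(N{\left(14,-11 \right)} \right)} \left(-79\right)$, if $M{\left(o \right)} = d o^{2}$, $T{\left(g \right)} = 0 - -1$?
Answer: $0$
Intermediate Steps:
$T{\left(g \right)} = 1$ ($T{\left(g \right)} = 0 + 1 = 1$)
$d = -180$ ($d = \left(-2\right) 90 = -180$)
$N{\left(O,x \right)} = 0$ ($N{\left(O,x \right)} = 4 \left(-1 + 1\right) = 4 \cdot 0 = 0$)
$M{\left(o \right)} = - 180 o^{2}$
$M{\left(N{\left(14,-11 \right)} \right)} \left(-79\right) = - 180 \cdot 0^{2} \left(-79\right) = \left(-180\right) 0 \left(-79\right) = 0 \left(-79\right) = 0$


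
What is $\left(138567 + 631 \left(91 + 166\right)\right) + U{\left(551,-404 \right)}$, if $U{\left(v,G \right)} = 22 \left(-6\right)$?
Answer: $300602$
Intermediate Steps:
$U{\left(v,G \right)} = -132$
$\left(138567 + 631 \left(91 + 166\right)\right) + U{\left(551,-404 \right)} = \left(138567 + 631 \left(91 + 166\right)\right) - 132 = \left(138567 + 631 \cdot 257\right) - 132 = \left(138567 + 162167\right) - 132 = 300734 - 132 = 300602$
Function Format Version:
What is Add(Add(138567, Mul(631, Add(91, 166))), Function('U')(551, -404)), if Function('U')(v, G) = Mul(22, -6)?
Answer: 300602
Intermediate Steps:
Function('U')(v, G) = -132
Add(Add(138567, Mul(631, Add(91, 166))), Function('U')(551, -404)) = Add(Add(138567, Mul(631, Add(91, 166))), -132) = Add(Add(138567, Mul(631, 257)), -132) = Add(Add(138567, 162167), -132) = Add(300734, -132) = 300602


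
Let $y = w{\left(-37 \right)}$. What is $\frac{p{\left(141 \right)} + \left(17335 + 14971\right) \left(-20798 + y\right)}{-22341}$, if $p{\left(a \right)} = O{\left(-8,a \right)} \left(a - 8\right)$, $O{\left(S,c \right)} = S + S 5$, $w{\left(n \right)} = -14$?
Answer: $\frac{672358856}{22341} \approx 30095.0$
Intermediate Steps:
$y = -14$
$O{\left(S,c \right)} = 6 S$ ($O{\left(S,c \right)} = S + 5 S = 6 S$)
$p{\left(a \right)} = 384 - 48 a$ ($p{\left(a \right)} = 6 \left(-8\right) \left(a - 8\right) = - 48 \left(-8 + a\right) = 384 - 48 a$)
$\frac{p{\left(141 \right)} + \left(17335 + 14971\right) \left(-20798 + y\right)}{-22341} = \frac{\left(384 - 6768\right) + \left(17335 + 14971\right) \left(-20798 - 14\right)}{-22341} = \left(\left(384 - 6768\right) + 32306 \left(-20812\right)\right) \left(- \frac{1}{22341}\right) = \left(-6384 - 672352472\right) \left(- \frac{1}{22341}\right) = \left(-672358856\right) \left(- \frac{1}{22341}\right) = \frac{672358856}{22341}$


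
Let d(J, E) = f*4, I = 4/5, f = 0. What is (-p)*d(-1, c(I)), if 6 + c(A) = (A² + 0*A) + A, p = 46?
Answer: 0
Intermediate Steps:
I = ⅘ (I = 4*(⅕) = ⅘ ≈ 0.80000)
c(A) = -6 + A + A² (c(A) = -6 + ((A² + 0*A) + A) = -6 + ((A² + 0) + A) = -6 + (A² + A) = -6 + (A + A²) = -6 + A + A²)
d(J, E) = 0 (d(J, E) = 0*4 = 0)
(-p)*d(-1, c(I)) = -1*46*0 = -46*0 = 0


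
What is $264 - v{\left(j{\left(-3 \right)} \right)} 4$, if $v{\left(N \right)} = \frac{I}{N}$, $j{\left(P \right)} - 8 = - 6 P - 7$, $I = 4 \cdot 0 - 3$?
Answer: $\frac{5028}{19} \approx 264.63$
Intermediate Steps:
$I = -3$ ($I = 0 - 3 = -3$)
$j{\left(P \right)} = 1 - 6 P$ ($j{\left(P \right)} = 8 - \left(7 + 6 P\right) = 1 - 6 P$)
$v{\left(N \right)} = - \frac{3}{N}$
$264 - v{\left(j{\left(-3 \right)} \right)} 4 = 264 - - \frac{3}{1 - -18} \cdot 4 = 264 - - \frac{3}{1 + 18} \cdot 4 = 264 - - \frac{3}{19} \cdot 4 = 264 - \left(-3\right) \frac{1}{19} \cdot 4 = 264 - \left(- \frac{3}{19}\right) 4 = 264 - - \frac{12}{19} = 264 + \frac{12}{19} = \frac{5028}{19}$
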